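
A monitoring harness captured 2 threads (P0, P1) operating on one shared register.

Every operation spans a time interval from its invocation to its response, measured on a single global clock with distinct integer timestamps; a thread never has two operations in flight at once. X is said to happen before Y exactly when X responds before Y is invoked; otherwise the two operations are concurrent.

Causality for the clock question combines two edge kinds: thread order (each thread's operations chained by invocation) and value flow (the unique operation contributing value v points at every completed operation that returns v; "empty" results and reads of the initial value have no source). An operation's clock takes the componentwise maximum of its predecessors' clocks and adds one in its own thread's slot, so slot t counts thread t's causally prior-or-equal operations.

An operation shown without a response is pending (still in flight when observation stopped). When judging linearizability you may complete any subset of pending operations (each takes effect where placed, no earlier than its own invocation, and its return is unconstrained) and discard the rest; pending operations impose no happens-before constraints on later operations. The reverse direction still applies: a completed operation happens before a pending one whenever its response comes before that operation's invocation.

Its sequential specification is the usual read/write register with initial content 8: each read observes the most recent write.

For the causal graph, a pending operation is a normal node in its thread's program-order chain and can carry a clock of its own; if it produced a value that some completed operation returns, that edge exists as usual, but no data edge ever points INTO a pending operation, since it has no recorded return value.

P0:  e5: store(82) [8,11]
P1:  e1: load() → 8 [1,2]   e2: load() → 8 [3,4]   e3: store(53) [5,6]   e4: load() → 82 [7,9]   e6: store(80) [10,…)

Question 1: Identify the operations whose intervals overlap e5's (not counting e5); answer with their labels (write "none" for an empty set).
concurrent with e5 ([8,11]): every op whose interval crosses 8..11
e1 [1,2]: before
e2 [3,4]: before
e3 [5,6]: before
e4 [7,9]: concurrent
e6 [10,…): concurrent

e4, e6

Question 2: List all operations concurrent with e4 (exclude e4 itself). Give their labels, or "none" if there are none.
e4 spans [7,9]: anything still running between times 7 and 9 counts as concurrent
e1 [1,2]: before
e2 [3,4]: before
e3 [5,6]: before
e5 [8,11]: concurrent
e6 [10,…): after

e5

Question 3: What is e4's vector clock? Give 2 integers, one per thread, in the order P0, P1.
no predecessors for e1 (invoked 1): P1 increments from zero → (0, 1)
no predecessors for e5 (invoked 8): P0 increments from zero → (1, 0)
e2 (invocation 3): componentwise max over VC(e1)=(0, 1), +1 at P1, giving (0, 2)
e3 (invocation 5): componentwise max over VC(e2)=(0, 2), +1 at P1, giving (0, 3)
e4 (invocation 7): componentwise max over VC(e3)=(0, 3), VC(e5)=(1, 0), +1 at P1, giving (1, 4)
e6 (invocation 10): componentwise max over VC(e4)=(1, 4), +1 at P1, giving (1, 5)
target: VC(e4) = (1, 4)

(1, 4)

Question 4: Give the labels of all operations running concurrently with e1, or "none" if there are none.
e1 runs from 1 to 2; window-overlapping ops are concurrent
e2 [3,4]: after
e3 [5,6]: after
e4 [7,9]: after
e5 [8,11]: after
e6 [10,…): after

none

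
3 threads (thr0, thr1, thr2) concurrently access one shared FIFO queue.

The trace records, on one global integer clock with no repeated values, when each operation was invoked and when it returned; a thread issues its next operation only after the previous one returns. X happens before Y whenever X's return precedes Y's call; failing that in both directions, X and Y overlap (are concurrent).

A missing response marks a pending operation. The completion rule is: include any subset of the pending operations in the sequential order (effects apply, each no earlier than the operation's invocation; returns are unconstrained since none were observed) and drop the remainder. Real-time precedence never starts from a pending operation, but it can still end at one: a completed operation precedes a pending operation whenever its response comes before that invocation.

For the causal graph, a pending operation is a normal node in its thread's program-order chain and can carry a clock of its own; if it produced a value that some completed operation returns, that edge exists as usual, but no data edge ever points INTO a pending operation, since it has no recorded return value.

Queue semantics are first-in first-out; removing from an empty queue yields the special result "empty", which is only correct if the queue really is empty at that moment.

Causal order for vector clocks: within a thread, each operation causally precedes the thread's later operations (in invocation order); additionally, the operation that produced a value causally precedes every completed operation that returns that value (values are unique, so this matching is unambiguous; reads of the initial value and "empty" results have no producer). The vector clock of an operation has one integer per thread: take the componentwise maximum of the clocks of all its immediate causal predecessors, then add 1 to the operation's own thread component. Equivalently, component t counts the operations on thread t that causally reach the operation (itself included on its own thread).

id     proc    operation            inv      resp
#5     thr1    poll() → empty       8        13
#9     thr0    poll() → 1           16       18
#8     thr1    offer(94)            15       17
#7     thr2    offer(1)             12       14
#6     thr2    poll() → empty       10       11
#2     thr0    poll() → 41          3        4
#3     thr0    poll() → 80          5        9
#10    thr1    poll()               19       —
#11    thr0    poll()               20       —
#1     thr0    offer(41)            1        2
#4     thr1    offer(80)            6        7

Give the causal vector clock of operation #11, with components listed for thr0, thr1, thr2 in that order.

(5, 1, 2)

#6 (invocation 10): nothing precedes it; thr2's component alone gives (0, 0, 1)
#4 (invocation 6): nothing precedes it; thr1's component alone gives (0, 1, 0)
#1 (invocation 1): nothing precedes it; thr0's component alone gives (1, 0, 0)
VC(#7, invoked at 12): max of VC(#6)=(0, 0, 1), then +1 on thread thr2 → (0, 0, 2)
VC(#5, invoked at 8): max of VC(#4)=(0, 1, 0), then +1 on thread thr1 → (0, 2, 0)
VC(#2, invoked at 3): max of VC(#1)=(1, 0, 0), then +1 on thread thr0 → (2, 0, 0)
VC(#8, invoked at 15): max of VC(#5)=(0, 2, 0), then +1 on thread thr1 → (0, 3, 0)
VC(#10, invoked at 19): max of VC(#8)=(0, 3, 0), then +1 on thread thr1 → (0, 4, 0)
VC(#3, invoked at 5): max of VC(#2)=(2, 0, 0), VC(#4)=(0, 1, 0), then +1 on thread thr0 → (3, 1, 0)
VC(#9, invoked at 16): max of VC(#3)=(3, 1, 0), VC(#7)=(0, 0, 2), then +1 on thread thr0 → (4, 1, 2)
VC(#11, invoked at 20): max of VC(#9)=(4, 1, 2), then +1 on thread thr0 → (5, 1, 2)
target: VC(#11) = (5, 1, 2)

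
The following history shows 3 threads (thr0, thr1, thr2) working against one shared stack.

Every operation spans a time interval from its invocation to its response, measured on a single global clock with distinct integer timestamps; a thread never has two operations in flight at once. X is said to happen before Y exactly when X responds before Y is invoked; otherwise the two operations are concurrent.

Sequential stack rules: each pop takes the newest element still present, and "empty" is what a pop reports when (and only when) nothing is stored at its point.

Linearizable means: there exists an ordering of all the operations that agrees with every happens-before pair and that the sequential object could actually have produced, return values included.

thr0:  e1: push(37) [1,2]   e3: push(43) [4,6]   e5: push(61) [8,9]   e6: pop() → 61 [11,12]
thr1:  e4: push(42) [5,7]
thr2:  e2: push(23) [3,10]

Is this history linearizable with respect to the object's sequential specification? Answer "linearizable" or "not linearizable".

linearizable

one valid linearization: e1, e2, e3, e4, e5, e6
step 1: e1 push(37) — stack <37>
step 2: e2 push(23) — stack <37,23>
step 3: e3 push(43) — stack <37,23,43>
step 4: e4 push(42) — stack <37,23,43,42>
step 5: e5 push(61) — stack <37,23,43,42,61>
step 6: e6 pop() → 61 — stack <37,23,43,42>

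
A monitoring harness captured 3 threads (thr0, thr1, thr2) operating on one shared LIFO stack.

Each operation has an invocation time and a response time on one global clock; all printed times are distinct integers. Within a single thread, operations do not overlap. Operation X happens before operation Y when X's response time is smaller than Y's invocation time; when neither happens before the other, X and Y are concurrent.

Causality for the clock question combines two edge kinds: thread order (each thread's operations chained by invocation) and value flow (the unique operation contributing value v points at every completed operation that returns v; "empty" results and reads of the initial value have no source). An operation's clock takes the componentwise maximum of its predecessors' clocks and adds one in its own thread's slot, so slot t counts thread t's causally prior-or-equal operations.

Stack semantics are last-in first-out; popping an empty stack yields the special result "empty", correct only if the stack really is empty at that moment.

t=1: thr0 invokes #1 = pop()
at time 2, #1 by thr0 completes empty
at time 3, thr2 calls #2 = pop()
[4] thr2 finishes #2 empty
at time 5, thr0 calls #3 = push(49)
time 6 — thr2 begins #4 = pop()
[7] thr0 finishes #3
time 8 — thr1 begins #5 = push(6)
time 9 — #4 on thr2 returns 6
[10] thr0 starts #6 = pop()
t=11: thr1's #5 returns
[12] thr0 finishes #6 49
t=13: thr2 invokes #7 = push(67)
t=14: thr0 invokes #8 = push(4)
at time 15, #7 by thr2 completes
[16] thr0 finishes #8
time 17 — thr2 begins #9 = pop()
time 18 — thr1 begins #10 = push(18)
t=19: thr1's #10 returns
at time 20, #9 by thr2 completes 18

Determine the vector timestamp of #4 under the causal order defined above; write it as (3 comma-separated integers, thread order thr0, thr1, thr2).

(0, 1, 2)

VC(#2, invoked at 3): no causal predecessors; +1 on thr2 → (0, 0, 1)
VC(#5, invoked at 8): no causal predecessors; +1 on thr1 → (0, 1, 0)
VC(#1, invoked at 1): no causal predecessors; +1 on thr0 → (1, 0, 0)
#10 (invocation 18): componentwise max over VC(#5)=(0, 1, 0), +1 at thr1, giving (0, 2, 0)
#3 (invocation 5): componentwise max over VC(#1)=(1, 0, 0), +1 at thr0, giving (2, 0, 0)
#4 (invocation 6): componentwise max over VC(#2)=(0, 0, 1), VC(#5)=(0, 1, 0), +1 at thr2, giving (0, 1, 2)
#6 (invocation 10): componentwise max over VC(#3)=(2, 0, 0), +1 at thr0, giving (3, 0, 0)
#7 (invocation 13): componentwise max over VC(#4)=(0, 1, 2), +1 at thr2, giving (0, 1, 3)
#8 (invocation 14): componentwise max over VC(#6)=(3, 0, 0), +1 at thr0, giving (4, 0, 0)
#9 (invocation 17): componentwise max over VC(#7)=(0, 1, 3), VC(#10)=(0, 2, 0), +1 at thr2, giving (0, 2, 4)
target: VC(#4) = (0, 1, 2)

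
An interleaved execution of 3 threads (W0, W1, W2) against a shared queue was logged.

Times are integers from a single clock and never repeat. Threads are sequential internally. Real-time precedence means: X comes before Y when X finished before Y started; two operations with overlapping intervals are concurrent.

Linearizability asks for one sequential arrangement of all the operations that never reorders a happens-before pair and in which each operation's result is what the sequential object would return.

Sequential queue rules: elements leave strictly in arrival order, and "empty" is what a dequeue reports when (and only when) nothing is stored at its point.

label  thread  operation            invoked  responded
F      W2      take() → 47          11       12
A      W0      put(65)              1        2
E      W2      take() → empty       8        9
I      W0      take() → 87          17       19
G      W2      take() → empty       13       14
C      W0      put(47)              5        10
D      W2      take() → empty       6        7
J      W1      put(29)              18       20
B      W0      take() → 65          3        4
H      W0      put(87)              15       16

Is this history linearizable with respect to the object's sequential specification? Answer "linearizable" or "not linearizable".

linearizable

a witness: A, B, D, E, C, F, G, H, I, J
step 1: A put(65) — queue <65>
step 2: B take() → 65 — queue <>
step 3: D take() → empty — queue <>
step 4: E take() → empty — queue <>
step 5: C put(47) — queue <47>
step 6: F take() → 47 — queue <>
step 7: G take() → empty — queue <>
step 8: H put(87) — queue <87>
step 9: I take() → 87 — queue <>
step 10: J put(29) — queue <29>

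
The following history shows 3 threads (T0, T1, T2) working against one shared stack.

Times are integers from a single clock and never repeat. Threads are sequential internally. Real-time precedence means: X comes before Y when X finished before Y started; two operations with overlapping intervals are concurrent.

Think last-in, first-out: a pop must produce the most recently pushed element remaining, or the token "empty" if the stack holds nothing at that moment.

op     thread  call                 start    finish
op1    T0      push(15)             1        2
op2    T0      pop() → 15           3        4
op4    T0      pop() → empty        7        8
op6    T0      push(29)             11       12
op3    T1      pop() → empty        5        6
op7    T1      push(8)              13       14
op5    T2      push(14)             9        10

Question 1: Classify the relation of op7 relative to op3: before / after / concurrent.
op7 spans [13,14], op3 spans [5,6]
resp(op3)=6 < inv(op7)=13

after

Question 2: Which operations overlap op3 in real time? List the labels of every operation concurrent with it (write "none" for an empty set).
op3 spans [5,6]: anything still running between times 5 and 6 counts as concurrent
op1 [1,2]: before
op2 [3,4]: before
op4 [7,8]: after
op5 [9,10]: after
op6 [11,12]: after
op7 [13,14]: after

none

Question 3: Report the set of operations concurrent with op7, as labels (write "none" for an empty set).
op7 runs from 13 to 14; window-overlapping ops are concurrent
op1 [1,2]: before
op2 [3,4]: before
op3 [5,6]: before
op4 [7,8]: before
op5 [9,10]: before
op6 [11,12]: before

none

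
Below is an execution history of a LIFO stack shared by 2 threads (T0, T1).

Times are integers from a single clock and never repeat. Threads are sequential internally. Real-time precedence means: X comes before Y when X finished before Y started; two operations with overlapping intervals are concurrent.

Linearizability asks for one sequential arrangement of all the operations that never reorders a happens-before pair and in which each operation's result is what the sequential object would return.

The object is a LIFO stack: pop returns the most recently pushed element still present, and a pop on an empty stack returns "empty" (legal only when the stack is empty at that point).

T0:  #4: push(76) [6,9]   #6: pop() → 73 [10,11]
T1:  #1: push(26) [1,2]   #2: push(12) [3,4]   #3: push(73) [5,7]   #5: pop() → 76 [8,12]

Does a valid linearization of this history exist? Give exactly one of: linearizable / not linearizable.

linearizable

witness order: #1, #2, #3, #4, #5, #6
after step 1 (#1 push(26)): stack <26>
after step 2 (#2 push(12)): stack <26,12>
after step 3 (#3 push(73)): stack <26,12,73>
after step 4 (#4 push(76)): stack <26,12,73,76>
after step 5 (#5 pop() → 76): stack <26,12,73>
after step 6 (#6 pop() → 73): stack <26,12>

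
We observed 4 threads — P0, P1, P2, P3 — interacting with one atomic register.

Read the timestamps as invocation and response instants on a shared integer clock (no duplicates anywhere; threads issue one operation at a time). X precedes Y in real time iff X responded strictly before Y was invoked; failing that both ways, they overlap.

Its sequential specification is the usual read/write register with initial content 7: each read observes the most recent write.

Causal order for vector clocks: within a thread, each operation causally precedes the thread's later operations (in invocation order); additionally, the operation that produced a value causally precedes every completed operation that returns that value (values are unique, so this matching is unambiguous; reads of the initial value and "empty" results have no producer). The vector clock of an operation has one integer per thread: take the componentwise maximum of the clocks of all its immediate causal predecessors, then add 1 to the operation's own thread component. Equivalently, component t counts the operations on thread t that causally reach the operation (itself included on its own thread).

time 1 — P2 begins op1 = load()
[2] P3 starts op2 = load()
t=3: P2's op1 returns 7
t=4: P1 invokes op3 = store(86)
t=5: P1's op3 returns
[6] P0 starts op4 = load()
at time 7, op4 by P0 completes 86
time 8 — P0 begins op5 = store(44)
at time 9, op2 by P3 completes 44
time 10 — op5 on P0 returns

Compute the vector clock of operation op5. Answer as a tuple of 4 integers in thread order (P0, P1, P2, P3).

(2, 1, 0, 0)

no predecessors for op1 (invoked 1): P2 increments from zero → (0, 0, 1, 0)
no predecessors for op3 (invoked 4): P1 increments from zero → (0, 1, 0, 0)
op4 (invocation 6): componentwise max over VC(op3)=(0, 1, 0, 0), +1 at P0, giving (1, 1, 0, 0)
op5 (invocation 8): componentwise max over VC(op4)=(1, 1, 0, 0), +1 at P0, giving (2, 1, 0, 0)
op2 (invocation 2): componentwise max over VC(op5)=(2, 1, 0, 0), +1 at P3, giving (2, 1, 0, 1)
target: VC(op5) = (2, 1, 0, 0)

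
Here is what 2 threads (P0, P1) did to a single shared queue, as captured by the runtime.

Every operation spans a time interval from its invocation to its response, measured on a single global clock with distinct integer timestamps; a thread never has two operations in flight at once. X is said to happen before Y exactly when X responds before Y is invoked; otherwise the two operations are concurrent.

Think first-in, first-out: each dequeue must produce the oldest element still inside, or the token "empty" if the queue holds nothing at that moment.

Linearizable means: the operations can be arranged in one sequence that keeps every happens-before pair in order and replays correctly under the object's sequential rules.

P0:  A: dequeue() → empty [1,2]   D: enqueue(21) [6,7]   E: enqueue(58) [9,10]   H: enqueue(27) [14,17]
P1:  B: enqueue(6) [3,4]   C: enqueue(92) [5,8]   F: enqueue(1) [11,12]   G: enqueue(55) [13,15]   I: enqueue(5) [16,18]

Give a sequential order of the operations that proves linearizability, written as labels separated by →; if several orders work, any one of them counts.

after step 1 (A dequeue() → empty): queue <>
after step 2 (B enqueue(6)): queue <6>
after step 3 (C enqueue(92)): queue <6,92>
after step 4 (D enqueue(21)): queue <6,92,21>
after step 5 (E enqueue(58)): queue <6,92,21,58>
after step 6 (F enqueue(1)): queue <6,92,21,58,1>
after step 7 (G enqueue(55)): queue <6,92,21,58,1,55>
after step 8 (H enqueue(27)): queue <6,92,21,58,1,55,27>
after step 9 (I enqueue(5)): queue <6,92,21,58,1,55,27,5>

A → B → C → D → E → F → G → H → I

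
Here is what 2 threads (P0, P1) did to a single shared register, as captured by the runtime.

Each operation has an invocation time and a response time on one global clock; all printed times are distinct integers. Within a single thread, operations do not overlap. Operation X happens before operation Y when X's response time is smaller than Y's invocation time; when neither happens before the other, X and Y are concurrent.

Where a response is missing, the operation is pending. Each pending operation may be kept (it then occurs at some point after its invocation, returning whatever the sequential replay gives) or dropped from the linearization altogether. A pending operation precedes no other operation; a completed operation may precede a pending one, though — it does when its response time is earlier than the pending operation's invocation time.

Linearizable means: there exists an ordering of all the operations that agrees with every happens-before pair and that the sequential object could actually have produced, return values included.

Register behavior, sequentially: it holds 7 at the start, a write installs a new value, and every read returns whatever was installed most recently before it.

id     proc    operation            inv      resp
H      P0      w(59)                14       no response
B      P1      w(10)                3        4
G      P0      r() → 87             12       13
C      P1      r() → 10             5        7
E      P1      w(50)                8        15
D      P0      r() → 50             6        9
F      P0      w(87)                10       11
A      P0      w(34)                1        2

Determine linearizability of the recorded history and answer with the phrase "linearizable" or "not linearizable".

witness order: A, B, C, E, D, F, G
step 1: A w(34) — value 34
step 2: B w(10) — value 10
step 3: C r() → 10 — value 10
step 4: E w(50) — value 50
step 5: D r() → 50 — value 50
step 6: F w(87) — value 87
step 7: G r() → 87 — value 87

linearizable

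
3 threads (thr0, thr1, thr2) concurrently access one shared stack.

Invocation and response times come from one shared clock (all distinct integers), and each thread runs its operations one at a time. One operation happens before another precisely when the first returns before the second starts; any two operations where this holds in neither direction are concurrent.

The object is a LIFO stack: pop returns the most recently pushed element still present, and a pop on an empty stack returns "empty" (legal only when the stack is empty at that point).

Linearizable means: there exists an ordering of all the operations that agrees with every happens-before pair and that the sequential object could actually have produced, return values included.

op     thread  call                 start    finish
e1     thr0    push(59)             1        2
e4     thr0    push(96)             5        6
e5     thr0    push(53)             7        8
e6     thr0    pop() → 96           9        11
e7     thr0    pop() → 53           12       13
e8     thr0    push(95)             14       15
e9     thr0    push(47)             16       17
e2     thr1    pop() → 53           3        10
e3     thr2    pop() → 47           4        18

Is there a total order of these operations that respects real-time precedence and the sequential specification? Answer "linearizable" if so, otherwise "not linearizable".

not linearizable

already the first 13 events (up to e7's response at time 13) admit no linearization; the first 12 still do
no legal order exists: 4 real-time-consistent candidates over 6 completed stack operations, all rejected
every completion of the 1 pending operation (e3) was checked; none linearizes
e.g. e1, e2, e4, e5, e6, e7 (pending dropped): illegal at step 2, since e2 pop() → 53 cannot apply there
e.g. e1, e4, e2, e5, e6, e7 (pending dropped): illegal at step 3, since e2 pop() → 53 cannot apply there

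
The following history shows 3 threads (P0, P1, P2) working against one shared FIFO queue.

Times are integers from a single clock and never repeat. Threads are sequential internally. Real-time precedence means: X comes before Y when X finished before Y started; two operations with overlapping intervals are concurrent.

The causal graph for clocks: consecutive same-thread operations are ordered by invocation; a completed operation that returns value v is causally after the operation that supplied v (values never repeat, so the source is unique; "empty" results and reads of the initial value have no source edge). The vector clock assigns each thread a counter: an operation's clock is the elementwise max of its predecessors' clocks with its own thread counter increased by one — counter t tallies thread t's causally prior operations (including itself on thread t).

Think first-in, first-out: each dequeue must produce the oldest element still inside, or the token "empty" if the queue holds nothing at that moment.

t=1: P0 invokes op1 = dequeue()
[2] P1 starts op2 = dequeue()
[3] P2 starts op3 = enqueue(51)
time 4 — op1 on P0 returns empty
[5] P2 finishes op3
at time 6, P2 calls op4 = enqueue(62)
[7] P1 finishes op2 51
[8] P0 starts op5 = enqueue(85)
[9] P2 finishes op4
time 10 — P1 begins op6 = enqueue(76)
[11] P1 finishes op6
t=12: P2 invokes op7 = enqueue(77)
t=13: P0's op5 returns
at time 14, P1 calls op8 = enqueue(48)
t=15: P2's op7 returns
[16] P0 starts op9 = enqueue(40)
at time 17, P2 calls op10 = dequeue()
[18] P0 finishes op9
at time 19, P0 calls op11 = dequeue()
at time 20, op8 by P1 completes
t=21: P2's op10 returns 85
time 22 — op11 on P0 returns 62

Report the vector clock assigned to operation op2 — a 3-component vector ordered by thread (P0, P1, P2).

(0, 1, 1)

no predecessors for op3 (invoked 3): P2 increments from zero → (0, 0, 1)
no predecessors for op1 (invoked 1): P0 increments from zero → (1, 0, 0)
invoked at 6, op4 merges VC(op3)=(0, 0, 1) and bumps P2's slot → (0, 0, 2)
invoked at 2, op2 merges VC(op3)=(0, 0, 1) and bumps P1's slot → (0, 1, 1)
invoked at 8, op5 merges VC(op1)=(1, 0, 0) and bumps P0's slot → (2, 0, 0)
invoked at 12, op7 merges VC(op4)=(0, 0, 2) and bumps P2's slot → (0, 0, 3)
invoked at 10, op6 merges VC(op2)=(0, 1, 1) and bumps P1's slot → (0, 2, 1)
invoked at 16, op9 merges VC(op5)=(2, 0, 0) and bumps P0's slot → (3, 0, 0)
invoked at 14, op8 merges VC(op6)=(0, 2, 1) and bumps P1's slot → (0, 3, 1)
invoked at 17, op10 merges VC(op5)=(2, 0, 0), VC(op7)=(0, 0, 3) and bumps P2's slot → (2, 0, 4)
invoked at 19, op11 merges VC(op4)=(0, 0, 2), VC(op9)=(3, 0, 0) and bumps P0's slot → (4, 0, 2)
target: VC(op2) = (0, 1, 1)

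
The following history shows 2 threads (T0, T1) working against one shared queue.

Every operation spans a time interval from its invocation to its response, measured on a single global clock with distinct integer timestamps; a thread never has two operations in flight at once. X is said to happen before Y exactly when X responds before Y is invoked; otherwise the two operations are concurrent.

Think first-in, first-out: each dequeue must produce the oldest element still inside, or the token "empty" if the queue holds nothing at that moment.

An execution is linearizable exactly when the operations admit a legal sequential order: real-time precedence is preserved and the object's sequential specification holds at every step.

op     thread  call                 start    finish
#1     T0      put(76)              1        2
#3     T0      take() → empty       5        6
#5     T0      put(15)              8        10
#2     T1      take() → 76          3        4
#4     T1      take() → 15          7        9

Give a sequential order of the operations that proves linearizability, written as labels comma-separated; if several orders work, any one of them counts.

step 1: #1 put(76) — queue <76>
step 2: #2 take() → 76 — queue <>
step 3: #3 take() → empty — queue <>
step 4: #5 put(15) — queue <15>
step 5: #4 take() → 15 — queue <>

#1, #2, #3, #5, #4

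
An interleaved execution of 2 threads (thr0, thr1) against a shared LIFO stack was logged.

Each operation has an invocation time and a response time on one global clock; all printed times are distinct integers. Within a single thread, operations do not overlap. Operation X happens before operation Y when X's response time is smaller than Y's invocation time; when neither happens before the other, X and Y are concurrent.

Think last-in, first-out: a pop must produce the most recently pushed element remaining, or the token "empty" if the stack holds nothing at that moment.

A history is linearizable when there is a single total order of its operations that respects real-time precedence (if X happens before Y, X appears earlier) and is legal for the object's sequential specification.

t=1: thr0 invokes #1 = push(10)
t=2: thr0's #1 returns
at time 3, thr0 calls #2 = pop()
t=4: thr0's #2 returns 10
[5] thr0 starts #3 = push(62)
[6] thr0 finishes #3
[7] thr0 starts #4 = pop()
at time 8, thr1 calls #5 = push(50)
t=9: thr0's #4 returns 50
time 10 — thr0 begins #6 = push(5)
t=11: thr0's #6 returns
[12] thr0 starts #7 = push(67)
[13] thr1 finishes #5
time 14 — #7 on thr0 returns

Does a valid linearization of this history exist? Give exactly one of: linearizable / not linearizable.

witness order: #1, #2, #3, #5, #4, #6, #7
after step 1 (#1 push(10)): stack <10>
after step 2 (#2 pop() → 10): stack <>
after step 3 (#3 push(62)): stack <62>
after step 4 (#5 push(50)): stack <62,50>
after step 5 (#4 pop() → 50): stack <62>
after step 6 (#6 push(5)): stack <62,5>
after step 7 (#7 push(67)): stack <62,5,67>

linearizable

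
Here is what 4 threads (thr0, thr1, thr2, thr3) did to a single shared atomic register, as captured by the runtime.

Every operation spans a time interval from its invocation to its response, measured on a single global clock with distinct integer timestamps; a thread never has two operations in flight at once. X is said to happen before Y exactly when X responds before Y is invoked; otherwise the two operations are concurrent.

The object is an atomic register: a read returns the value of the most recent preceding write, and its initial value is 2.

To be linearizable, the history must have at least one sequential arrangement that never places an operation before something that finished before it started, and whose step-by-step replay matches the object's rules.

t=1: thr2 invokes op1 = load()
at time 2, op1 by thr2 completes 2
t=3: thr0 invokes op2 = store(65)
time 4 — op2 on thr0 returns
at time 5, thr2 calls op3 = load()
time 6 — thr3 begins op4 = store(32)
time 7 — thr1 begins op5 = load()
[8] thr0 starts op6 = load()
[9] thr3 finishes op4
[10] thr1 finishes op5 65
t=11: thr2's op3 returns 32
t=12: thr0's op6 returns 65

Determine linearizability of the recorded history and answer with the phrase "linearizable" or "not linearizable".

linearizable

a witness: op1, op2, op5, op6, op4, op3
step 1: op1 load() → 2 — value 2
step 2: op2 store(65) — value 65
step 3: op5 load() → 65 — value 65
step 4: op6 load() → 65 — value 65
step 5: op4 store(32) — value 32
step 6: op3 load() → 32 — value 32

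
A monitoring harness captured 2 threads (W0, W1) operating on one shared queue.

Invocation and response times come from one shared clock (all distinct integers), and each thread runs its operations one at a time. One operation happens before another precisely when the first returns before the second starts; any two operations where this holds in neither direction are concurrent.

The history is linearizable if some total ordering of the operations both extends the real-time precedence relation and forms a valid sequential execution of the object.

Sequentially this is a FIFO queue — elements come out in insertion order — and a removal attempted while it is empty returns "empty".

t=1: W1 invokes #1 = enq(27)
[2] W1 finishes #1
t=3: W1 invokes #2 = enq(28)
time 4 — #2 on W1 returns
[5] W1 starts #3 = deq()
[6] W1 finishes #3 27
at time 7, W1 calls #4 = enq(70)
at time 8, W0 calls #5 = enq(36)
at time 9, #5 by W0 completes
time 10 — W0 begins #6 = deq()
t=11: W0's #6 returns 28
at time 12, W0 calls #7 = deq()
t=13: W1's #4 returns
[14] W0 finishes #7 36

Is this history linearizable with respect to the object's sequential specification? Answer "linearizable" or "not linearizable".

linearizable

witness order: #1, #2, #3, #5, #4, #6, #7
after step 1 (#1 enq(27)): queue <27>
after step 2 (#2 enq(28)): queue <27,28>
after step 3 (#3 deq() → 27): queue <28>
after step 4 (#5 enq(36)): queue <28,36>
after step 5 (#4 enq(70)): queue <28,36,70>
after step 6 (#6 deq() → 28): queue <36,70>
after step 7 (#7 deq() → 36): queue <70>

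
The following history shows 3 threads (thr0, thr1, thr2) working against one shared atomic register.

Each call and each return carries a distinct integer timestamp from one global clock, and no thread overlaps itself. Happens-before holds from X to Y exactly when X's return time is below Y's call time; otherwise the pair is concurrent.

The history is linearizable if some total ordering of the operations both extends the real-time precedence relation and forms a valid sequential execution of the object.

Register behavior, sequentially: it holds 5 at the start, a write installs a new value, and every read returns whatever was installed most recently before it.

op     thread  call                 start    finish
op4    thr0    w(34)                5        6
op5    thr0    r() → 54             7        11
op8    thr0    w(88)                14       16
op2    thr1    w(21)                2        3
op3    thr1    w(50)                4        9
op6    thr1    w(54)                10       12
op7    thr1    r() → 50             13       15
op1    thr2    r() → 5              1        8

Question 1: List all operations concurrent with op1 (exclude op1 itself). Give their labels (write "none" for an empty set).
Answer: op2, op3, op4, op5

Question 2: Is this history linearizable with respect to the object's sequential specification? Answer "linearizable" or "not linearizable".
not linearizable

through event 14 a valid linearization exists; event 15 (op7 responding at time 15) ends that
real-time-consistent orders of the 7 completed operations: 23 — all fail the atomic register replay
no escape via the 1 pending operation (op8): every completion choice fails
for example op1, op2, op3, op4, op5, op6, op7 (pending dropped) fails at step 5: op5 r() → 54 is not legal there
for example op1, op2, op3, op4, op6, op5, op7 (pending dropped) fails at step 7: op7 r() → 50 is not legal there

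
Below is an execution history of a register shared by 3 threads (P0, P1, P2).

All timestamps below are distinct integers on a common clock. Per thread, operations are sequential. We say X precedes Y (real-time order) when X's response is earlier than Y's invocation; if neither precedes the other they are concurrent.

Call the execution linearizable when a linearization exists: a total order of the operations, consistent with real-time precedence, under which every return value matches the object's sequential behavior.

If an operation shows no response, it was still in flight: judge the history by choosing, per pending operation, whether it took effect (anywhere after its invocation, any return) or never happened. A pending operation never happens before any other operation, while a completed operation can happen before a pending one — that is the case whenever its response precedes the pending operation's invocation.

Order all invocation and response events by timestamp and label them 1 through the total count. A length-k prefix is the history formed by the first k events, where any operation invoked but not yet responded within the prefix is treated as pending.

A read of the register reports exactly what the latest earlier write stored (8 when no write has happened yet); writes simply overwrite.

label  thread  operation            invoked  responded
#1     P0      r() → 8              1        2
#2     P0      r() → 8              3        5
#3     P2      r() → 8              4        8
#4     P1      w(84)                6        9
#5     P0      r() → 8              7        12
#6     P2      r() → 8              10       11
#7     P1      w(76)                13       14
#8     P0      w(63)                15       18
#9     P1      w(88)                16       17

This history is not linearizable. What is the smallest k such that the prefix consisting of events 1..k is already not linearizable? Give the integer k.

events 1..10 are linearizable; a witness order is #1, #2, #3, #4:
after step 1 (#1 r() → 8): value 8
after step 2 (#2 r() → 8): value 8
after step 3 (#3 r() → 8): value 8
after step 4 (#4 w(84)): value 84
include event 11 — #6 responding at 11 — and every candidate order breaks
completion choices over the 1 pending operation (#5) were checked; none helps
take #1, #2, #3, #4, #6 (pending dropped): step 5 already fails, because #6 r() → 8 cannot occur there
take #1, #2, #4, #3, #6 (pending dropped): step 4 already fails, because #3 r() → 8 cannot occur there

11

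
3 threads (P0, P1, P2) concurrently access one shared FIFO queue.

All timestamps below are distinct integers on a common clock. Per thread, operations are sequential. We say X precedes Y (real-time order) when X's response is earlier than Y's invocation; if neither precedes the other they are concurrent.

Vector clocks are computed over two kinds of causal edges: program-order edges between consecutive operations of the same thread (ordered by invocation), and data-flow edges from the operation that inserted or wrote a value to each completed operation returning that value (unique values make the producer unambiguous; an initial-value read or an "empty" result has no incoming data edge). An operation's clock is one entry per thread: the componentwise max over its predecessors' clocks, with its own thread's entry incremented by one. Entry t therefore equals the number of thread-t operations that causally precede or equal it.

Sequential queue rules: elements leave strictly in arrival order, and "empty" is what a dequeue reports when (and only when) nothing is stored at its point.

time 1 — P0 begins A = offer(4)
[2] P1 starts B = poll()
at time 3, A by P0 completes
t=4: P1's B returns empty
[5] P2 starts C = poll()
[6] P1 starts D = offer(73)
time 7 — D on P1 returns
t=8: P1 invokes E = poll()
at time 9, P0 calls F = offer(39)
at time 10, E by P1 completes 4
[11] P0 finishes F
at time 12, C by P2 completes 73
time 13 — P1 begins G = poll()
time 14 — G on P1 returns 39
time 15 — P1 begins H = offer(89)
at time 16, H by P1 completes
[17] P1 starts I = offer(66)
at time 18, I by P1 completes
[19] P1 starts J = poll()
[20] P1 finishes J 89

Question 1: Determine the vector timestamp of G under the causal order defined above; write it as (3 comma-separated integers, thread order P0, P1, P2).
(2, 4, 0)

B, invoked 2, has no incoming edges; only P1's bump applies → (0, 1, 0)
A, invoked 1, has no incoming edges; only P0's bump applies → (1, 0, 0)
D, invoked 6, takes VC(B)=(0, 1, 0) under max, adds 1 for P1 → (0, 2, 0)
F, invoked 9, takes VC(A)=(1, 0, 0) under max, adds 1 for P0 → (2, 0, 0)
C, invoked 5, takes VC(D)=(0, 2, 0) under max, adds 1 for P2 → (0, 2, 1)
E, invoked 8, takes VC(A)=(1, 0, 0), VC(D)=(0, 2, 0) under max, adds 1 for P1 → (1, 3, 0)
G, invoked 13, takes VC(E)=(1, 3, 0), VC(F)=(2, 0, 0) under max, adds 1 for P1 → (2, 4, 0)
H, invoked 15, takes VC(G)=(2, 4, 0) under max, adds 1 for P1 → (2, 5, 0)
I, invoked 17, takes VC(H)=(2, 5, 0) under max, adds 1 for P1 → (2, 6, 0)
J, invoked 19, takes VC(H)=(2, 5, 0), VC(I)=(2, 6, 0) under max, adds 1 for P1 → (2, 7, 0)
target: VC(G) = (2, 4, 0)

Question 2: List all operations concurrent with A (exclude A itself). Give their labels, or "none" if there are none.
B

A spans [1,3]: anything still running between times 1 and 3 counts as concurrent
B [2,4]: concurrent
C [5,12]: after
D [6,7]: after
E [8,10]: after
F [9,11]: after
G [13,14]: after
H [15,16]: after
I [17,18]: after
J [19,20]: after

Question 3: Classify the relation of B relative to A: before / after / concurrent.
concurrent

B spans [2,4], A spans [1,3]
the intervals overlap in both directions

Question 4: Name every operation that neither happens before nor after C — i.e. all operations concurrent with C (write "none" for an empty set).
D, E, F

C spans [5,12]; an op avoiding the whole window 5..12 is ordered, any other is concurrent
A [1,3]: before
B [2,4]: before
D [6,7]: concurrent
E [8,10]: concurrent
F [9,11]: concurrent
G [13,14]: after
H [15,16]: after
I [17,18]: after
J [19,20]: after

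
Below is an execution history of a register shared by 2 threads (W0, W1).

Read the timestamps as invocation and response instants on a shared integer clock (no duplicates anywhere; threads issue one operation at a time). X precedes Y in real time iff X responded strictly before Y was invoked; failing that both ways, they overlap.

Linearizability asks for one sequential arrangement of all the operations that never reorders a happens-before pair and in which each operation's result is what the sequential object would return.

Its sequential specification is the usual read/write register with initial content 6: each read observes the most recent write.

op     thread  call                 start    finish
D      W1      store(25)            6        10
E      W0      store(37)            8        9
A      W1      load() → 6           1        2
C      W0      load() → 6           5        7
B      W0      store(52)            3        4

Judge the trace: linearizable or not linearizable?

not linearizable

already the first 7 events (up to C's response at time 7) admit no linearization; the first 6 still do
exactly one order of the 3 completed ops respects real time; the register replay fails
completion choices over the 1 pending operation (D) were checked; none helps
sample order A, B, C (pending dropped) stalls at step 3 — C load() → 6 has no legal effect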